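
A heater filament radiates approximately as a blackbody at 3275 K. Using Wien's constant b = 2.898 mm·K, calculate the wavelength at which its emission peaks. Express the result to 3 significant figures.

λ_max ≈ 0.885 μm

Wien's displacement law: λ_max = b/T = (2.898×10⁻³ m·K)/(3275 K) = 8.849×10⁻⁷ m.
That is 0.885 μm, in the infrared range.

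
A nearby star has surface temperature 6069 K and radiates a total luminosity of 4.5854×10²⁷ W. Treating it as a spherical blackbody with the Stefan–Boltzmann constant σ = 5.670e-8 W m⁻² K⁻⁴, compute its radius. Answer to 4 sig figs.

R ≈ 2.178×10⁹ m

L = 4πR²σT⁴ ⇒ R = √(L/(4πσT⁴)).
σT⁴ = 7.69222×10⁷ W/m², so R = √(4.5854×10²⁷/(4π×7.69222×10⁷)) = 2.178×10⁹ m.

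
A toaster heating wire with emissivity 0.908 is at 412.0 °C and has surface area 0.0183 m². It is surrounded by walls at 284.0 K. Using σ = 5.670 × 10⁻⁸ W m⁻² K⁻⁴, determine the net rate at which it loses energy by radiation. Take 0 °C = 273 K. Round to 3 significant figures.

Net loss ≈ 201 W

T = 412.0 °C + 273 = 685.0 K.
Area A = 0.0183 m².
Net radiated power P_net = εσA(T⁴ − T₀⁴) = 0.908×5.670×10⁻⁸×0.0183×(685.0⁴ − 284.0⁴).
T⁴ − T₀⁴ = 2.20172×10¹¹ − 6.50539×10⁹ = 2.13667×10¹¹ K⁴, so P_net = 201 W.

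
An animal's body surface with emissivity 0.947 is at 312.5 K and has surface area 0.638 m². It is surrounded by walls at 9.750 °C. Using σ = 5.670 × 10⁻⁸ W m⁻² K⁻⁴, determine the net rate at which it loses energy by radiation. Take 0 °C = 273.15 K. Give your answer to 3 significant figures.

Surroundings: T = 9.750 °C + 273.15 = 282.900 K.
Area A = 0.638 m².
Net radiated power P_net = εσA(T⁴ − T₀⁴) = 0.947×5.670×10⁻⁸×0.638×(312.5⁴ − 282.900⁴).
T⁴ − T₀⁴ = 9.53674×10⁹ − 6.40519×10⁹ = 3.13155×10⁹ K⁴, so P_net = 107 W.

Net loss ≈ 107 W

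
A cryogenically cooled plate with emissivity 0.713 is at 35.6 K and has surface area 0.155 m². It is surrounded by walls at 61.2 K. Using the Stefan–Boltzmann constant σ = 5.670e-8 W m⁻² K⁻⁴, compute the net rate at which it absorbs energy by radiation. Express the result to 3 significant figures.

Area A = 0.155 m².
Net radiated power P_net = εσA(T⁴ − T₀⁴) = 0.713×5.670×10⁻⁸×0.155×(35.6⁴ − 61.2⁴).
T⁴ − T₀⁴ = 1.60620×10⁶ − 1.40283×10⁷ = -1.24221×10⁷ K⁴, so P_net = -0.0778 W — negative, meaning a net gain of 0.0778 W.

Net gain ≈ 0.0778 W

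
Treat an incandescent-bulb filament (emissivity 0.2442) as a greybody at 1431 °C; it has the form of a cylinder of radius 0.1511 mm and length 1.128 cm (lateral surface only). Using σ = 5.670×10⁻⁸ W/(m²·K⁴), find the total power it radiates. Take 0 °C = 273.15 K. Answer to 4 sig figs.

P ≈ 1.251 W

T = 1431 °C + 273.15 = 1704.15 K.
Lateral area A = 2πrL = 2π×1.511×10⁻⁴×0.01128 = 1.07091×10⁻⁵ m².
P = εσAT⁴ = 0.2442 × 5.670×10⁻⁸ × 1.07091×10⁻⁵ × (1704.15)⁴ = 1.251 W.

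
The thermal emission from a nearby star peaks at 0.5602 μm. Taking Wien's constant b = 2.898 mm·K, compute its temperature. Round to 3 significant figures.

T ≈ 5.17×10³ K

Wien's law gives T = b/λ_max = (2.898×10⁻³ m·K)/(5.602×10⁻⁷ m) = 5.17×10³ K.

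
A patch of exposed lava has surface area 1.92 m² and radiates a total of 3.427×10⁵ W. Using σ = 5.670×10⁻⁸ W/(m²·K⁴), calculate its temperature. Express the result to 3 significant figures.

Area A = 1.92 m².
P = σAT⁴ ⇒ T = (P/(σA))^(1/4) = (3.427×10⁵/(5.670×10⁻⁸×1.92))^(1/4) = 1.33×10³ K.

T ≈ 1.33×10³ K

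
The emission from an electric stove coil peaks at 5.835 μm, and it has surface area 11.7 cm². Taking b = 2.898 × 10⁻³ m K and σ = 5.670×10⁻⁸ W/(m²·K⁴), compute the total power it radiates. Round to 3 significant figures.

P ≈ 4.04 W

Wien's law: T = b/λ_max = 2.898×10⁻³/5.835×10⁻⁶ = 496.658 K.
Area A = 11.7 cm² = 1.17×10⁻³ m².
Then P = σAT⁴ = 5.670×10⁻⁸×1.17×10⁻³×(496.658)⁴ = 4.04 W.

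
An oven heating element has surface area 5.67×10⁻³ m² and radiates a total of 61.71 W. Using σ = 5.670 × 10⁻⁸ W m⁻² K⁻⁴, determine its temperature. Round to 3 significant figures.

T ≈ 662 K

Area A = 5.67×10⁻³ m².
P = σAT⁴ ⇒ T = (P/(σA))^(1/4) = (61.71/(5.670×10⁻⁸×5.67×10⁻³))^(1/4) = 662 K.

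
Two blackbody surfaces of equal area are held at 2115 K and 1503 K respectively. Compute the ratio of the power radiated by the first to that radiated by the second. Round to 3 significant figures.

With equal areas, P₁/P₂ = (T₁/T₂)⁴ = (2115/1503)⁴ = 3.92.

P₁/P₂ ≈ 3.92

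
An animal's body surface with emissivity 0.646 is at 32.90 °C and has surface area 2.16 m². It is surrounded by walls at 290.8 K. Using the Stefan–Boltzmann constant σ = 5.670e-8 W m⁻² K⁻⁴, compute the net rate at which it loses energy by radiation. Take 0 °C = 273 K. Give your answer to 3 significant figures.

Net loss ≈ 127 W

T = 32.90 °C + 273 = 305.90 K.
Area A = 2.16 m².
Net radiated power P_net = εσA(T⁴ − T₀⁴) = 0.646×5.670×10⁻⁸×2.16×(305.90⁴ − 290.8⁴).
T⁴ − T₀⁴ = 8.75625×10⁹ − 7.15118×10⁹ = 1.60507×10⁹ K⁴, so P_net = 127 W.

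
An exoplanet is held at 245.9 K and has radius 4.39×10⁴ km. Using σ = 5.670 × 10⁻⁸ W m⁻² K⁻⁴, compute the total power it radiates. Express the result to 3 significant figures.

P ≈ 5.02×10¹⁸ W

Surface area A = 4πR² = 4π(4.39×10⁷ m)² = 2.42180×10¹⁶ m².
P = σAT⁴ = 5.670×10⁻⁸ × 2.42180×10¹⁶ × (245.9)⁴ = 5.02×10¹⁸ W.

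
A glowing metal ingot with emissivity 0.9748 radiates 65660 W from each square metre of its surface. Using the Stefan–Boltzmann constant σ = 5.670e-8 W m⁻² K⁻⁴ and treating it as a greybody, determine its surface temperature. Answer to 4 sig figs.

I = εσT⁴, so T = (I/εσ)^(1/4) = (65660/(0.9748×5.670×10⁻⁸))^(1/4) = 1044 K.

T ≈ 1044 K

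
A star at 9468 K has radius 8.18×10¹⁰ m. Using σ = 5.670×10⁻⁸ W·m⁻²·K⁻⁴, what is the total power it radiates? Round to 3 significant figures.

P ≈ 3.83×10³¹ W

Surface area A = 4πR² = 4π(8.18×10¹⁰ m)² = 8.40846×10²² m².
P = σAT⁴ = 5.670×10⁻⁸ × 8.40846×10²² × (9468)⁴ = 3.83×10³¹ W.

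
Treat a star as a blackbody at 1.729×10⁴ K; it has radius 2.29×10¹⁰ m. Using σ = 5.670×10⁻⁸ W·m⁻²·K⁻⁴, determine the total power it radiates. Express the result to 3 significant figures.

Surface area A = 4πR² = 4π(2.29×10¹⁰ m)² = 6.58993×10²¹ m².
P = σAT⁴ = 5.670×10⁻⁸ × 6.58993×10²¹ × (1.729×10⁴)⁴ = 3.34×10³¹ W.

P ≈ 3.34×10³¹ W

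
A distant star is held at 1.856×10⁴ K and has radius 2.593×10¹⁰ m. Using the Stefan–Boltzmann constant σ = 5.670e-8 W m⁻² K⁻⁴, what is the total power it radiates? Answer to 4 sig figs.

Surface area A = 4πR² = 4π(2.593×10¹⁰ m)² = 8.44919×10²¹ m².
P = σAT⁴ = 5.670×10⁻⁸ × 8.44919×10²¹ × (1.856×10⁴)⁴ = 5.685×10³¹ W.

P ≈ 5.685×10³¹ W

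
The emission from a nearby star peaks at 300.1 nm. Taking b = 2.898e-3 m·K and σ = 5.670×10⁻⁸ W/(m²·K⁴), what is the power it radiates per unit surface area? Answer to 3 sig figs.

I ≈ 4.93×10⁸ W/m²

Wien's law: T = b/λ_max = 2.898×10⁻³/3.001×10⁻⁷ = 9656.78 K.
Then I = σT⁴ = 5.670×10⁻⁸×(9656.78)⁴ = 4.93×10⁸ W/m².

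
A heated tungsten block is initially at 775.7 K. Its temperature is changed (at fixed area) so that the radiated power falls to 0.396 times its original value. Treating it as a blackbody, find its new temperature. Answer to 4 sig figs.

T₂ ≈ 615.3 K

P ∝ T⁴, so T₂/T₁ = (P₂/P₁)^(1/4) = (0.396)^(1/4) = 0.793275.
T₂ = 775.7 × 0.793275 = 615.3 K.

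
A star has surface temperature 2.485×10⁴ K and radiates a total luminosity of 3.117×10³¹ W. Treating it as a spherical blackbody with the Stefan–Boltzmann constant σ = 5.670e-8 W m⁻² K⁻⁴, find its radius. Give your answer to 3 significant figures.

L = 4πR²σT⁴ ⇒ R = √(L/(4πσT⁴)).
σT⁴ = 2.16216×10¹⁰ W/m², so R = √(3.117×10³¹/(4π×2.16216×10¹⁰)) = 1.07×10¹⁰ m.

R ≈ 1.07×10¹⁰ m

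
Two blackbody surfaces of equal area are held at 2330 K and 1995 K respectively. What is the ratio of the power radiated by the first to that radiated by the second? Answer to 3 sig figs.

P₁/P₂ ≈ 1.86

With equal areas, P₁/P₂ = (T₁/T₂)⁴ = (2330/1995)⁴ = 1.86.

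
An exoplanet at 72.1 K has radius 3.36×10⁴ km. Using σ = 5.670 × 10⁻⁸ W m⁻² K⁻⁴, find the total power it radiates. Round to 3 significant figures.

Surface area A = 4πR² = 4π(3.36×10⁷ m)² = 1.41869×10¹⁶ m².
P = σAT⁴ = 5.670×10⁻⁸ × 1.41869×10¹⁶ × (72.1)⁴ = 2.17×10¹⁶ W.

P ≈ 2.17×10¹⁶ W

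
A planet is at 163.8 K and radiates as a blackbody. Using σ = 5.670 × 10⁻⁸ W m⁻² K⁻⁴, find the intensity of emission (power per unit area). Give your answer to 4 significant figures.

I ≈ 40.82 W/m²

Stefan–Boltzmann: I = σT⁴ = 5.670×10⁻⁸ × (163.8)⁴ = 40.82 W/m².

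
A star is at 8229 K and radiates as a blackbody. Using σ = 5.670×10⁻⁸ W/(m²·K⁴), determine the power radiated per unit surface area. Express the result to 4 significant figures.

Stefan–Boltzmann: I = σT⁴ = 5.670×10⁻⁸ × (8229)⁴ = 2.600×10⁸ W/m².

I ≈ 2.600×10⁸ W/m²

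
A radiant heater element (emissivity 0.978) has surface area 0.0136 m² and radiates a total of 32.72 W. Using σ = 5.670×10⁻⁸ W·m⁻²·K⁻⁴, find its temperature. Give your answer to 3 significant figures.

Area A = 0.0136 m².
P = εσAT⁴ ⇒ T = (P/(εσA))^(1/4) = (32.72/(0.978×5.670×10⁻⁸×0.0136))^(1/4) = 456 K.

T ≈ 456 K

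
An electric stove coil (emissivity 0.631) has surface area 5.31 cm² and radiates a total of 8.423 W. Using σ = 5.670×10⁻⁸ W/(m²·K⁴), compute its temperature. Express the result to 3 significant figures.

T ≈ 816 K

Area A = 5.31 cm² = 5.31×10⁻⁴ m².
P = εσAT⁴ ⇒ T = (P/(εσA))^(1/4) = (8.423/(0.631×5.670×10⁻⁸×5.31×10⁻⁴))^(1/4) = 816 K.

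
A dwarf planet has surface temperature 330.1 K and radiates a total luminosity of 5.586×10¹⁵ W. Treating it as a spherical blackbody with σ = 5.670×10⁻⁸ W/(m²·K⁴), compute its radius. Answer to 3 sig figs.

R ≈ 8.13×10⁵ m

L = 4πR²σT⁴ ⇒ R = √(L/(4πσT⁴)).
σT⁴ = 673.233 W/m², so R = √(5.586×10¹⁵/(4π×673.233)) = 8.13×10⁵ m.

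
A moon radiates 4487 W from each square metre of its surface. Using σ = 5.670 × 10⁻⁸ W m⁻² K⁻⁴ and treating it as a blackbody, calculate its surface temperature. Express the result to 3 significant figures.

T ≈ 530 K

I = σT⁴, so T = (I/σ)^(1/4) = (4487/(5.670×10⁻⁸))^(1/4) = 530 K.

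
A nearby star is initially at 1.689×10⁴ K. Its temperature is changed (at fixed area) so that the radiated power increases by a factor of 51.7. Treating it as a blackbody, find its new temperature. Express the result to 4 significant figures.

P ∝ T⁴, so T₂/T₁ = (P₂/P₁)^(1/4) = (51.7)^(1/4) = 2.68147.
T₂ = 1.689×10⁴ × 2.68147 = 4.529×10⁴ K.

T₂ ≈ 4.529×10⁴ K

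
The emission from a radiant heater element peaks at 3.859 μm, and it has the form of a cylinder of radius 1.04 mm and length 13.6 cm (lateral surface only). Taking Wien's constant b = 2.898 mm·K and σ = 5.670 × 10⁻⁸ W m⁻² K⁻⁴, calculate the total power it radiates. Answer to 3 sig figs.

Wien's law: T = b/λ_max = 2.898×10⁻³/3.859×10⁻⁶ = 750.972 K.
Lateral area A = 2πrL = 2π×1.04×10⁻³×0.136 = 8.88694×10⁻⁴ m².
Then P = σAT⁴ = 5.670×10⁻⁸×8.88694×10⁻⁴×(750.972)⁴ = 16.0 W.

P ≈ 16.0 W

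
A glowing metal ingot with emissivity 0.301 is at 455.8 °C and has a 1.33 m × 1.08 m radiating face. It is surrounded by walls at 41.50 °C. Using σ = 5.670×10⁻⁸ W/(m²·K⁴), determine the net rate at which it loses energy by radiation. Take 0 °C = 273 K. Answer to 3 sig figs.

T = 455.8 °C + 273 = 728.8 K.
Surroundings: T = 41.50 °C + 273 = 314.50 K.
Area A = 1.33 × 1.08 = 1.4364 m².
Net radiated power P_net = εσA(T⁴ − T₀⁴) = 0.301×5.670×10⁻⁸×1.4364×(728.8⁴ − 314.50⁴).
T⁴ − T₀⁴ = 2.82120×10¹¹ − 9.78324×10⁹ = 2.72337×10¹¹ K⁴, so P_net = 6.68×10³ W.

Net loss ≈ 6.68×10³ W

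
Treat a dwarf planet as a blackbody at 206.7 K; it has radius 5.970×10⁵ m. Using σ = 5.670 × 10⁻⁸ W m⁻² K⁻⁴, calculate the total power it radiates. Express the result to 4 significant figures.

Surface area A = 4πR² = 4π(5.970×10⁵ m)² = 4.47877×10¹² m².
P = σAT⁴ = 5.670×10⁻⁸ × 4.47877×10¹² × (206.7)⁴ = 4.636×10¹⁴ W.

P ≈ 4.636×10¹⁴ W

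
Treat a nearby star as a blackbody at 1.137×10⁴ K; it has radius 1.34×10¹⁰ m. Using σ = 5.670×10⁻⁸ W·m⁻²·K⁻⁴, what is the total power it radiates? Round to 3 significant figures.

Surface area A = 4πR² = 4π(1.34×10¹⁰ m)² = 2.25642×10²¹ m².
P = σAT⁴ = 5.670×10⁻⁸ × 2.25642×10²¹ × (1.137×10⁴)⁴ = 2.14×10³⁰ W.

P ≈ 2.14×10³⁰ W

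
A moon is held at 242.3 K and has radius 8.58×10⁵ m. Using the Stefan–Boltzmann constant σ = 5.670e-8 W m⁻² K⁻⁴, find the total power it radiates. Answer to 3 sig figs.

Surface area A = 4πR² = 4π(8.58×10⁵ m)² = 9.25091×10¹² m².
P = σAT⁴ = 5.670×10⁻⁸ × 9.25091×10¹² × (242.3)⁴ = 1.81×10¹⁵ W.

P ≈ 1.81×10¹⁵ W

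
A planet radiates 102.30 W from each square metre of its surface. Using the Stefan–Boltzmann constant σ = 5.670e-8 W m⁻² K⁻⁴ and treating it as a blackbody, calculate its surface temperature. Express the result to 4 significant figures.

I = σT⁴, so T = (I/σ)^(1/4) = (102.30/(5.670×10⁻⁸))^(1/4) = 206.1 K.

T ≈ 206.1 K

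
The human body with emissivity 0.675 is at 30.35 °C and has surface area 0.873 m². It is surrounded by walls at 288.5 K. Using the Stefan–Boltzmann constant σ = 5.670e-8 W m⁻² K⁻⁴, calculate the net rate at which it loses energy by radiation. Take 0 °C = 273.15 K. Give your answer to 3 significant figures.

T = 30.35 °C + 273.15 = 303.50 K.
Area A = 0.873 m².
Net radiated power P_net = εσA(T⁴ − T₀⁴) = 0.675×5.670×10⁻⁸×0.873×(303.50⁴ − 288.5⁴).
T⁴ − T₀⁴ = 8.48467×10⁹ − 6.92761×10⁹ = 1.55706×10⁹ K⁴, so P_net = 52.0 W.

Net loss ≈ 52.0 W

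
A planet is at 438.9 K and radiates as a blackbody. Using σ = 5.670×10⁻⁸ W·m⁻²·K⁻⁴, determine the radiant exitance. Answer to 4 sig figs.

I ≈ 2104 W/m²

Stefan–Boltzmann: I = σT⁴ = 5.670×10⁻⁸ × (438.9)⁴ = 2104 W/m².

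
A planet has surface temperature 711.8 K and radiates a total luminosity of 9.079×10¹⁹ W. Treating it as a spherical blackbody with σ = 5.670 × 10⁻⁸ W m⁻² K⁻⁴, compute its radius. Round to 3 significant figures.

R ≈ 2.23×10⁷ m

L = 4πR²σT⁴ ⇒ R = √(L/(4πσT⁴)).
σT⁴ = 14555.1 W/m², so R = √(9.079×10¹⁹/(4π×14555.1)) = 2.23×10⁷ m.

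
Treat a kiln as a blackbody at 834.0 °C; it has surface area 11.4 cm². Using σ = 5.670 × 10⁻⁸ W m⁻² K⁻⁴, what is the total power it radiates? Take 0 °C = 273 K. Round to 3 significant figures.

P ≈ 97.1 W

T = 834.0 °C + 273 = 1107.0 K.
Area A = 11.4 cm² = 1.14×10⁻³ m².
P = σAT⁴ = 5.670×10⁻⁸ × 1.14×10⁻³ × (1107.0)⁴ = 97.1 W.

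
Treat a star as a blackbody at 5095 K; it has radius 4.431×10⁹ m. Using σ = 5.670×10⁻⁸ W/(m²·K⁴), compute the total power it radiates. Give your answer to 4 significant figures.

P ≈ 9.427×10²⁷ W

Surface area A = 4πR² = 4π(4.431×10⁹ m)² = 2.46725×10²⁰ m².
P = σAT⁴ = 5.670×10⁻⁸ × 2.46725×10²⁰ × (5095)⁴ = 9.427×10²⁷ W.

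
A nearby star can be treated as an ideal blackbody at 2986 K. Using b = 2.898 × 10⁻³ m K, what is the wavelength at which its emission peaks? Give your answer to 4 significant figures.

λ_max ≈ 0.9705 μm

Wien's displacement law: λ_max = b/T = (2.898×10⁻³ m·K)/(2986 K) = 9.7053×10⁻⁷ m.
That is 0.9705 μm, in the infrared range.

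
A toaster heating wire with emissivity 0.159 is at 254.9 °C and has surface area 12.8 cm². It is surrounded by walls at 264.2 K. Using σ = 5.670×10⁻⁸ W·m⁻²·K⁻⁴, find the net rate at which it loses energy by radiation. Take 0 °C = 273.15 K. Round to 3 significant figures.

Net loss ≈ 0.841 W

T = 254.9 °C + 273.15 = 528.05 K.
Area A = 12.8 cm² = 1.28×10⁻³ m².
Net radiated power P_net = εσA(T⁴ − T₀⁴) = 0.159×5.670×10⁻⁸×1.28×10⁻³×(528.05⁴ − 264.2⁴).
T⁴ − T₀⁴ = 7.77500×10¹⁰ − 4.87227×10⁹ = 7.28777×10¹⁰ K⁴, so P_net = 0.841 W.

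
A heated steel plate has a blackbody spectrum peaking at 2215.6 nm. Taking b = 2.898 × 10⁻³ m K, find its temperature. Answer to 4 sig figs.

Wien's law gives T = b/λ_max = (2.898×10⁻³ m·K)/(2.2156×10⁻⁶ m) = 1308 K.

T ≈ 1308 K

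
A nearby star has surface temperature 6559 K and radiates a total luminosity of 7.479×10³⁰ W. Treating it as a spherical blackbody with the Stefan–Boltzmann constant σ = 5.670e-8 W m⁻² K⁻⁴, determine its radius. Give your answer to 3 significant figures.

L = 4πR²σT⁴ ⇒ R = √(L/(4πσT⁴)).
σT⁴ = 1.04938×10⁸ W/m², so R = √(7.479×10³⁰/(4π×1.04938×10⁸)) = 7.53×10¹⁰ m.

R ≈ 7.53×10¹⁰ m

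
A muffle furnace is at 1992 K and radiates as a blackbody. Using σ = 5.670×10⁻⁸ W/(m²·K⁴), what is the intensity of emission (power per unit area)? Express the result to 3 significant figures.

Stefan–Boltzmann: I = σT⁴ = 5.670×10⁻⁸ × (1992)⁴ = 8.93×10⁵ W/m².

I ≈ 8.93×10⁵ W/m²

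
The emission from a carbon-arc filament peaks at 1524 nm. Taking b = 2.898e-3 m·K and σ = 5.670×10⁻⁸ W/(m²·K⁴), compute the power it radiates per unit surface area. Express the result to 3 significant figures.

I ≈ 7.41×10⁵ W/m²

Wien's law: T = b/λ_max = 2.898×10⁻³/1.524×10⁻⁶ = 1901.57 K.
Then I = σT⁴ = 5.670×10⁻⁸×(1901.57)⁴ = 7.41×10⁵ W/m².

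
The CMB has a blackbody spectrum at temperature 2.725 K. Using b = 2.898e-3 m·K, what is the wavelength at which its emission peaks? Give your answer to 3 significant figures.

λ_max ≈ 1.06×10⁻³ m

Wien's displacement law: λ_max = b/T = (2.898×10⁻³ m·K)/(2.725 K) = 1.063×10⁻³ m.
That is 1.06×10⁻³ m, in the microwave range.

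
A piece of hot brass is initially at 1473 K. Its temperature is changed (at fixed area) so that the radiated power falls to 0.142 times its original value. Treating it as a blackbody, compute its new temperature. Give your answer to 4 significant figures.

P ∝ T⁴, so T₂/T₁ = (P₂/P₁)^(1/4) = (0.142)^(1/4) = 0.613864.
T₂ = 1473 × 0.613864 = 904.2 K.

T₂ ≈ 904.2 K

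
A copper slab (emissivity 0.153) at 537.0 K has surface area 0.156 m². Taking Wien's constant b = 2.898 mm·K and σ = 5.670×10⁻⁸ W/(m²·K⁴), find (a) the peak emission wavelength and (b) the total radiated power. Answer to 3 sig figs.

(a) λ_max = b/T = 2.898×10⁻³/537.0 = 5.397×10⁻⁶ m = 5.40 μm.
Area A = 0.156 m².
(b) P = εσAT⁴ = 0.153×5.670×10⁻⁸×0.156×(537.0)⁴ = 113 W.

λ_max ≈ 5.40 μm; P ≈ 113 W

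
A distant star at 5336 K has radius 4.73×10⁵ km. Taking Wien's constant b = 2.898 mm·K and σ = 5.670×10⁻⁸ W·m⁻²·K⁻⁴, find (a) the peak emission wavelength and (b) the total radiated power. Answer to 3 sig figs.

λ_max ≈ 543 nm; P ≈ 1.29×10²⁶ W

(a) λ_max = b/T = 2.898×10⁻³/5336 = 5.431×10⁻⁷ m = 543 nm.
Surface area A = 4πR² = 4π(4.73×10⁸ m)² = 2.81146×10¹⁸ m².
(b) P = σAT⁴ = 5.670×10⁻⁸×2.81146×10¹⁸×(5336)⁴ = 1.29×10²⁶ W.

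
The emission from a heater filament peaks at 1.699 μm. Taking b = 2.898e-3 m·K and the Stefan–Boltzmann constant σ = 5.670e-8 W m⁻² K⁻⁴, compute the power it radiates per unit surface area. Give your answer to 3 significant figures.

I ≈ 4.80×10⁵ W/m²

Wien's law: T = b/λ_max = 2.898×10⁻³/1.699×10⁻⁶ = 1705.71 K.
Then I = σT⁴ = 5.670×10⁻⁸×(1705.71)⁴ = 4.80×10⁵ W/m².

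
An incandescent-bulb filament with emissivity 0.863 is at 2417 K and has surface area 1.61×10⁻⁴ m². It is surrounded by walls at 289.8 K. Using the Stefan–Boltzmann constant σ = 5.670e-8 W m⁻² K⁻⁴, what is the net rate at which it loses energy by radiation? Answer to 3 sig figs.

Area A = 1.61×10⁻⁴ m².
Net radiated power P_net = εσA(T⁴ − T₀⁴) = 0.863×5.670×10⁻⁸×1.61×10⁻⁴×(2417⁴ − 289.8⁴).
T⁴ − T₀⁴ = 3.41277×10¹³ − 7.05332×10⁹ = 3.41206×10¹³ K⁴, so P_net = 269 W.

Net loss ≈ 269 W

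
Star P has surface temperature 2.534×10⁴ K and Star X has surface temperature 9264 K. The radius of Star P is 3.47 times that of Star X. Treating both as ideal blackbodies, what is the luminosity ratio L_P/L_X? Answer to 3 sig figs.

L ∝ R²T⁴, so L_P/L_X = (R_P/R_X)²(T_P/T_X)⁴ = (3.47)² × (2.534×10⁴/9264)⁴ = 12.0409 × 55.9799 = 674.

L_P/L_X ≈ 674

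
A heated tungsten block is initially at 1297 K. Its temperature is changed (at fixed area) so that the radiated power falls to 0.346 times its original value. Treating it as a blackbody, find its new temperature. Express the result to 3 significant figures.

T₂ ≈ 995 K

P ∝ T⁴, so T₂/T₁ = (P₂/P₁)^(1/4) = (0.346)^(1/4) = 0.766953.
T₂ = 1297 × 0.766953 = 995 K.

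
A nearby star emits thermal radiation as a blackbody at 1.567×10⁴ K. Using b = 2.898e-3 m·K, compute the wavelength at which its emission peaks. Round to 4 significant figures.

Wien's displacement law: λ_max = b/T = (2.898×10⁻³ m·K)/(1.567×10⁴ K) = 1.8494×10⁻⁷ m.
That is 184.9 nm, in the ultraviolet range.

λ_max ≈ 184.9 nm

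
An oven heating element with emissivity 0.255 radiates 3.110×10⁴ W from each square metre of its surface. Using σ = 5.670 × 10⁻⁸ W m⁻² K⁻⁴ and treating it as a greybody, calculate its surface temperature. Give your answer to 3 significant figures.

T ≈ 1.21×10³ K

I = εσT⁴, so T = (I/εσ)^(1/4) = (3.110×10⁴/(0.255×5.670×10⁻⁸))^(1/4) = 1.21×10³ K.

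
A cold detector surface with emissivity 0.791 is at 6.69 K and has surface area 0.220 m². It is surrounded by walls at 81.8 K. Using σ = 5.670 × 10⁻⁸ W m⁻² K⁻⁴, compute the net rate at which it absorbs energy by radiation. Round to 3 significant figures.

Area A = 0.220 m².
Net radiated power P_net = εσA(T⁴ − T₀⁴) = 0.791×5.670×10⁻⁸×0.220×(6.69⁴ − 81.8⁴).
T⁴ − T₀⁴ = 2003.11 − 4.47727×10⁷ = -4.47707×10⁷ K⁴, so P_net = -0.442 W — negative, meaning a net gain of 0.442 W.

Net gain ≈ 0.442 W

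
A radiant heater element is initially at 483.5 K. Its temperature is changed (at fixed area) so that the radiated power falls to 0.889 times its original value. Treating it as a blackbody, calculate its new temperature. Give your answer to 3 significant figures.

T₂ ≈ 469 K

P ∝ T⁴, so T₂/T₁ = (P₂/P₁)^(1/4) = (0.889)^(1/4) = 0.971014.
T₂ = 483.5 × 0.971014 = 469 K.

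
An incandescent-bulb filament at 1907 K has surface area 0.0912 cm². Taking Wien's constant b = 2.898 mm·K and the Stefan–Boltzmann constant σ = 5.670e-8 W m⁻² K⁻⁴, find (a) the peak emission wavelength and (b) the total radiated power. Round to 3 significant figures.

(a) λ_max = b/T = 2.898×10⁻³/1907 = 1.520×10⁻⁶ m = 1.52 μm.
Area A = 0.0912 cm² = 9.12×10⁻⁶ m².
(b) P = σAT⁴ = 5.670×10⁻⁸×9.12×10⁻⁶×(1907)⁴ = 6.84 W.

λ_max ≈ 1.52 μm; P ≈ 6.84 W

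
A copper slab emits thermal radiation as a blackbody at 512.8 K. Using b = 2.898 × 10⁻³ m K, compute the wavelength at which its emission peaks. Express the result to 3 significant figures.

λ_max ≈ 5.65 μm

Wien's displacement law: λ_max = b/T = (2.898×10⁻³ m·K)/(512.8 K) = 5.651×10⁻⁶ m.
That is 5.65 μm, in the infrared range.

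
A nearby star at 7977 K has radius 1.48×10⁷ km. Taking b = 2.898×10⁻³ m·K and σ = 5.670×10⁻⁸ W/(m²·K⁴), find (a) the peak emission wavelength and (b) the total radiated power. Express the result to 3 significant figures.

λ_max ≈ 363 nm; P ≈ 6.32×10²⁹ W

(a) λ_max = b/T = 2.898×10⁻³/7977 = 3.633×10⁻⁷ m = 363 nm.
Surface area A = 4πR² = 4π(1.48×10¹⁰ m)² = 2.75254×10²¹ m².
(b) P = σAT⁴ = 5.670×10⁻⁸×2.75254×10²¹×(7977)⁴ = 6.32×10²⁹ W.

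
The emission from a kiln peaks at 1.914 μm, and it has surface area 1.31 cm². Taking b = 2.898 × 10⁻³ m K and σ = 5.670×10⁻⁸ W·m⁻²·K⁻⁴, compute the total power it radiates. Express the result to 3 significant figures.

P ≈ 39.0 W

Wien's law: T = b/λ_max = 2.898×10⁻³/1.914×10⁻⁶ = 1514.11 K.
Area A = 1.31 cm² = 1.31×10⁻⁴ m².
Then P = σAT⁴ = 5.670×10⁻⁸×1.31×10⁻⁴×(1514.11)⁴ = 39.0 W.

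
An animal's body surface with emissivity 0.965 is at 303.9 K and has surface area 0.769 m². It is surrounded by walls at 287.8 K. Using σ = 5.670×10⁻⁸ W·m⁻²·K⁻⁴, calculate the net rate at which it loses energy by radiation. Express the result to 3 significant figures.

Area A = 0.769 m².
Net radiated power P_net = εσA(T⁴ − T₀⁴) = 0.965×5.670×10⁻⁸×0.769×(303.9⁴ − 287.8⁴).
T⁴ − T₀⁴ = 8.52948×10⁹ − 6.86062×10⁹ = 1.66886×10⁹ K⁴, so P_net = 70.2 W.

Net loss ≈ 70.2 W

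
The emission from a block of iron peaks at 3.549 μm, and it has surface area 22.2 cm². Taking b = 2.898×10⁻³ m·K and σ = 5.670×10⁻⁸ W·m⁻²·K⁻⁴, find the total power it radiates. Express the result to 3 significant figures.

P ≈ 56.0 W

Wien's law: T = b/λ_max = 2.898×10⁻³/3.549×10⁻⁶ = 816.568 K.
Area A = 22.2 cm² = 2.22×10⁻³ m².
Then P = σAT⁴ = 5.670×10⁻⁸×2.22×10⁻³×(816.568)⁴ = 56.0 W.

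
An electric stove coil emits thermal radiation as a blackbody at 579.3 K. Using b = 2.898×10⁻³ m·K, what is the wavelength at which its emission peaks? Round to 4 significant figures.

λ_max ≈ 5.003 μm

Wien's displacement law: λ_max = b/T = (2.898×10⁻³ m·K)/(579.3 K) = 5.0026×10⁻⁶ m.
That is 5.003 μm, in the infrared range.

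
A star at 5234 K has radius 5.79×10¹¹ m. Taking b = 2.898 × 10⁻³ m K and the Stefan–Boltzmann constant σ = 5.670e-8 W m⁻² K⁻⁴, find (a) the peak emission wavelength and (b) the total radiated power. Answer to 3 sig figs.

(a) λ_max = b/T = 2.898×10⁻³/5234 = 5.537×10⁻⁷ m = 0.554 μm.
Surface area A = 4πR² = 4π(5.79×10¹¹ m)² = 4.21276×10²⁴ m².
(b) P = σAT⁴ = 5.670×10⁻⁸×4.21276×10²⁴×(5234)⁴ = 1.79×10³² W.

λ_max ≈ 0.554 μm; P ≈ 1.79×10³² W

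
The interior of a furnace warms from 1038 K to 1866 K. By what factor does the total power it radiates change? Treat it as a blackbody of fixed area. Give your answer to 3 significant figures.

P ∝ T⁴, so P₂/P₁ = (T₂/T₁)⁴ = (1866/1038)⁴ = (1.79769)⁴ = 10.4.

P₂/P₁ ≈ 10.4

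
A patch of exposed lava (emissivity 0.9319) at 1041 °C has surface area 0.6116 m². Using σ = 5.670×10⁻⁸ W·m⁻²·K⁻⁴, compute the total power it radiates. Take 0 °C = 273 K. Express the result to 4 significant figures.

P ≈ 9.634×10⁴ W

T = 1041 °C + 273 = 1314 K.
Area A = 0.6116 m².
P = εσAT⁴ = 0.9319 × 5.670×10⁻⁸ × 0.6116 × (1314)⁴ = 9.634×10⁴ W.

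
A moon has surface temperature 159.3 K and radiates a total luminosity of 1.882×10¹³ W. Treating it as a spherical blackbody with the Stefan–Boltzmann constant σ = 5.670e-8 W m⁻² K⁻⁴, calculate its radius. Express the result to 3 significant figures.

R ≈ 2.03×10⁵ m

L = 4πR²σT⁴ ⇒ R = √(L/(4πσT⁴)).
σT⁴ = 36.5129 W/m², so R = √(1.882×10¹³/(4π×36.5129)) = 2.03×10⁵ m.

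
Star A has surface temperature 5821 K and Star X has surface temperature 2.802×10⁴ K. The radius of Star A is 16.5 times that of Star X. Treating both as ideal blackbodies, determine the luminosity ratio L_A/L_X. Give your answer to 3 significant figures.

L ∝ R²T⁴, so L_A/L_X = (R_A/R_X)²(T_A/T_X)⁴ = (16.5)² × (5821/2.802×10⁴)⁴ = 272.25 × 1.86259×10⁻³ = 0.507.

L_A/L_X ≈ 0.507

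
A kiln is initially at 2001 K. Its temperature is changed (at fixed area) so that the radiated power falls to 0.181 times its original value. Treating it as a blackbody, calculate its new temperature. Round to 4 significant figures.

T₂ ≈ 1305 K

P ∝ T⁴, so T₂/T₁ = (P₂/P₁)^(1/4) = (0.181)^(1/4) = 0.652258.
T₂ = 2001 × 0.652258 = 1305 K.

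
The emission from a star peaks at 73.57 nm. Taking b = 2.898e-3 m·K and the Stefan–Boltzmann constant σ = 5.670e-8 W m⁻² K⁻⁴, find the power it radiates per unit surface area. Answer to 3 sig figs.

Wien's law: T = b/λ_max = 2.898×10⁻³/7.357×10⁻⁸ = 39391.1 K.
Then I = σT⁴ = 5.670×10⁻⁸×(39391.1)⁴ = 1.37×10¹¹ W/m².

I ≈ 1.37×10¹¹ W/m²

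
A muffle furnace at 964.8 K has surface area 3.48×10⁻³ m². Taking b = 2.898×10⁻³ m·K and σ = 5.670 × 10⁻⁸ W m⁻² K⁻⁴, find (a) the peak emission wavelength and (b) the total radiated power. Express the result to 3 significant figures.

λ_max ≈ 3.00 μm; P ≈ 171 W

(a) λ_max = b/T = 2.898×10⁻³/964.8 = 3.004×10⁻⁶ m = 3.00 μm.
Area A = 3.48×10⁻³ m².
(b) P = σAT⁴ = 5.670×10⁻⁸×3.48×10⁻³×(964.8)⁴ = 171 W.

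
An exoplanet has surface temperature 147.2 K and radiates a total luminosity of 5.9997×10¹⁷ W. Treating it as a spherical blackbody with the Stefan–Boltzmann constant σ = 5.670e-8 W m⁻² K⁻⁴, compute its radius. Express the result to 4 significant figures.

R ≈ 4.235×10⁷ m

L = 4πR²σT⁴ ⇒ R = √(L/(4πσT⁴)).
σT⁴ = 26.6204 W/m², so R = √(5.9997×10¹⁷/(4π×26.6204)) = 4.235×10⁷ m.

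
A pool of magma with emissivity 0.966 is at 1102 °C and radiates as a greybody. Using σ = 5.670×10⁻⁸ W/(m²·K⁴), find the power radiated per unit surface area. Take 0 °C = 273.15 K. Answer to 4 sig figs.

I ≈ 1.959×10⁵ W/m²

T = 1102 °C + 273.15 = 1375.15 K.
Stefan–Boltzmann: I = εσT⁴ = 0.966 × 5.670×10⁻⁸ × (1375.15)⁴ = 1.959×10⁵ W/m².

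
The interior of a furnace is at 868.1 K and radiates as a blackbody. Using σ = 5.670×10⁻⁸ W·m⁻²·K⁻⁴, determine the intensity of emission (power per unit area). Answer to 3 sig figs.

Stefan–Boltzmann: I = σT⁴ = 5.670×10⁻⁸ × (868.1)⁴ = 3.22×10⁴ W/m².

I ≈ 3.22×10⁴ W/m²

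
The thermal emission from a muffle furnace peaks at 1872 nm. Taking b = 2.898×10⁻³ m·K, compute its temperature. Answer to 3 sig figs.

T ≈ 1.55×10³ K

Wien's law gives T = b/λ_max = (2.898×10⁻³ m·K)/(1.872×10⁻⁶ m) = 1.55×10³ K.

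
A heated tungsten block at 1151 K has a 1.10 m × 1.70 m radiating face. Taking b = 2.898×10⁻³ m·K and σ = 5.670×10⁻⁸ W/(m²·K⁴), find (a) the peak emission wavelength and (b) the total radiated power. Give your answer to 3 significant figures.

(a) λ_max = b/T = 2.898×10⁻³/1151 = 2.518×10⁻⁶ m = 2.52 μm.
Area A = 1.10 × 1.70 = 1.87 m².
(b) P = σAT⁴ = 5.670×10⁻⁸×1.87×(1151)⁴ = 1.86×10⁵ W.

λ_max ≈ 2.52 μm; P ≈ 1.86×10⁵ W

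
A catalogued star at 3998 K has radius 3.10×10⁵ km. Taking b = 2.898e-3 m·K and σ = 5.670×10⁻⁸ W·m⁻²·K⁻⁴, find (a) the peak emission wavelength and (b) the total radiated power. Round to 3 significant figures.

λ_max ≈ 0.725 μm; P ≈ 1.75×10²⁵ W

(a) λ_max = b/T = 2.898×10⁻³/3998 = 7.249×10⁻⁷ m = 0.725 μm.
Surface area A = 4πR² = 4π(3.10×10⁸ m)² = 1.20763×10¹⁸ m².
(b) P = σAT⁴ = 5.670×10⁻⁸×1.20763×10¹⁸×(3998)⁴ = 1.75×10²⁵ W.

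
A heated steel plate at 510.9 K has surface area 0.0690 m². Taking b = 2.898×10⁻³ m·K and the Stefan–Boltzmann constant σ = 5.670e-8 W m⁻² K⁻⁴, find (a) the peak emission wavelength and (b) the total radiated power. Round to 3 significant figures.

(a) λ_max = b/T = 2.898×10⁻³/510.9 = 5.672×10⁻⁶ m = 5.67 μm.
Area A = 0.0690 m².
(b) P = σAT⁴ = 5.670×10⁻⁸×0.0690×(510.9)⁴ = 267 W.

λ_max ≈ 5.67 μm; P ≈ 267 W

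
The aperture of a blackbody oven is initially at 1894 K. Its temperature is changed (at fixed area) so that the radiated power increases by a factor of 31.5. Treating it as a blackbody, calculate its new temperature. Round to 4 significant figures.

P ∝ T⁴, so T₂/T₁ = (P₂/P₁)^(1/4) = (31.5)^(1/4) = 2.36907.
T₂ = 1894 × 2.36907 = 4487 K.

T₂ ≈ 4487 K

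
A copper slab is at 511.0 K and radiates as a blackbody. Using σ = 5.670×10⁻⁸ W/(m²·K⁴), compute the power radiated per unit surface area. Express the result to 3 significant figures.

Stefan–Boltzmann: I = σT⁴ = 5.670×10⁻⁸ × (511.0)⁴ = 3.87×10³ W/m².

I ≈ 3.87×10³ W/m²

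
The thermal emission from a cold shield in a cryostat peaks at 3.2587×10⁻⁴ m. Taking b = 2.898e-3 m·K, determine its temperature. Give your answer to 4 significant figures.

T ≈ 8.893 K

Wien's law gives T = b/λ_max = (2.898×10⁻³ m·K)/(3.2587×10⁻⁴ m) = 8.893 K.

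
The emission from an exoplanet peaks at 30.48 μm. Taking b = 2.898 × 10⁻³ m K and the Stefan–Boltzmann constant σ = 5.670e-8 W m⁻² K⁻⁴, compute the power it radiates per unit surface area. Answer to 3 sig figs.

I ≈ 4.63 W/m²

Wien's law: T = b/λ_max = 2.898×10⁻³/3.048×10⁻⁵ = 95.0787 K.
Then I = σT⁴ = 5.670×10⁻⁸×(95.0787)⁴ = 4.63 W/m².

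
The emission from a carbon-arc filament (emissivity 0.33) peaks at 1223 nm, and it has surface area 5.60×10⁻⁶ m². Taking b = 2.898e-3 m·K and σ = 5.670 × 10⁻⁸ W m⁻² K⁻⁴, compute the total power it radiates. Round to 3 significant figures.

Wien's law: T = b/λ_max = 2.898×10⁻³/1.223×10⁻⁶ = 2369.58 K.
Area A = 5.60×10⁻⁶ m².
Then P = εσAT⁴ = 0.33×5.670×10⁻⁸×5.60×10⁻⁶×(2369.58)⁴ = 3.30 W.

P ≈ 3.30 W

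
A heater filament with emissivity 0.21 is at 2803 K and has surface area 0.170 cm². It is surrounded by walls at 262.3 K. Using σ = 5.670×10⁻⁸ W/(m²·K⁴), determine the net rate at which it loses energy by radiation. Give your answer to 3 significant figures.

Area A = 0.170 cm² = 1.70×10⁻⁵ m².
Net radiated power P_net = εσA(T⁴ − T₀⁴) = 0.21×5.670×10⁻⁸×1.70×10⁻⁵×(2803⁴ − 262.3⁴).
T⁴ − T₀⁴ = 6.17294×10¹³ − 4.73362×10⁹ = 6.17247×10¹³ K⁴, so P_net = 12.5 W.

Net loss ≈ 12.5 W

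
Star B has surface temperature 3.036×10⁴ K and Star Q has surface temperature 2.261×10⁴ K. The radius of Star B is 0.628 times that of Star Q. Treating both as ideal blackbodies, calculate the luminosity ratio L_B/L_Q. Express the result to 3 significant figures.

L_B/L_Q ≈ 1.28

L ∝ R²T⁴, so L_B/L_Q = (R_B/R_Q)²(T_B/T_Q)⁴ = (0.628)² × (3.036×10⁴/2.261×10⁴)⁴ = 0.394384 × 3.25091 = 1.28.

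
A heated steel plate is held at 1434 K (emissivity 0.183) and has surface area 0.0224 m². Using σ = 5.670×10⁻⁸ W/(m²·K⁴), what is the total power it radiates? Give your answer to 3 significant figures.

Area A = 0.0224 m².
P = εσAT⁴ = 0.183 × 5.670×10⁻⁸ × 0.0224 × (1434)⁴ = 983 W.

P ≈ 983 W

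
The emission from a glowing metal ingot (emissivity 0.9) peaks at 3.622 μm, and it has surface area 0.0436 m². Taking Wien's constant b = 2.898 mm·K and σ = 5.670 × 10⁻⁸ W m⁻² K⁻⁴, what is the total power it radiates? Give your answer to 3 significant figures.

Wien's law: T = b/λ_max = 2.898×10⁻³/3.622×10⁻⁶ = 800.110 K.
Area A = 0.0436 m².
Then P = εσAT⁴ = 0.9×5.670×10⁻⁸×0.0436×(800.110)⁴ = 912 W.

P ≈ 912 W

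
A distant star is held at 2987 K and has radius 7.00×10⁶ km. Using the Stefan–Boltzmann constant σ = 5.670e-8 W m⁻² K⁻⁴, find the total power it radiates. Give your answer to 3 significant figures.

Surface area A = 4πR² = 4π(7.00×10⁹ m)² = 6.15752×10²⁰ m².
P = σAT⁴ = 5.670×10⁻⁸ × 6.15752×10²⁰ × (2987)⁴ = 2.78×10²⁷ W.

P ≈ 2.78×10²⁷ W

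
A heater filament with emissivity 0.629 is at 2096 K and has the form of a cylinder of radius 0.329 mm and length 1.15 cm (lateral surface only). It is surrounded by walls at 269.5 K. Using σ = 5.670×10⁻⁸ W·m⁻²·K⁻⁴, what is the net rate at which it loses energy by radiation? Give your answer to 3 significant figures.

Net loss ≈ 16.4 W

Lateral area A = 2πrL = 2π×3.29×10⁻⁴×0.0115 = 2.37724×10⁻⁵ m².
Net radiated power P_net = εσA(T⁴ − T₀⁴) = 0.629×5.670×10⁻⁸×2.37724×10⁻⁵×(2096⁴ − 269.5⁴).
T⁴ − T₀⁴ = 1.93003×10¹³ − 5.27515×10⁹ = 1.92950×10¹³ K⁴, so P_net = 16.4 W.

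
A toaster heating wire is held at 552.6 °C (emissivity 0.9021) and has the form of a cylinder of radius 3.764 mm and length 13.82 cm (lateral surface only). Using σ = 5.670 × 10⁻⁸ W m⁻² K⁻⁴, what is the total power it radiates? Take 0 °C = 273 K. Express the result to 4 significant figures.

T = 552.6 °C + 273 = 825.6 K.
Lateral area A = 2πrL = 2π×3.764×10⁻³×0.1382 = 3.26842×10⁻³ m².
P = εσAT⁴ = 0.9021 × 5.670×10⁻⁸ × 3.26842×10⁻³ × (825.6)⁴ = 77.67 W.

P ≈ 77.67 W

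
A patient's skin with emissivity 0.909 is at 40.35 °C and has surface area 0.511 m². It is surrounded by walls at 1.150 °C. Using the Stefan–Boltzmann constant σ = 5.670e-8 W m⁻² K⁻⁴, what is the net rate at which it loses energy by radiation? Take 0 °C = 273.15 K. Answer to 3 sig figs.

T = 40.35 °C + 273.15 = 313.50 K.
Surroundings: T = 1.150 °C + 273.15 = 274.300 K.
Area A = 0.511 m².
Net radiated power P_net = εσA(T⁴ − T₀⁴) = 0.909×5.670×10⁻⁸×0.511×(313.50⁴ − 274.300⁴).
T⁴ − T₀⁴ = 9.65940×10⁹ − 5.66113×10⁹ = 3.99827×10⁹ K⁴, so P_net = 105 W.

Net loss ≈ 105 W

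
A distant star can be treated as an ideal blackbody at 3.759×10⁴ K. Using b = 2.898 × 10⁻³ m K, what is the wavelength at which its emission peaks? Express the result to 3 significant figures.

λ_max ≈ 77.1 nm

Wien's displacement law: λ_max = b/T = (2.898×10⁻³ m·K)/(3.759×10⁴ K) = 7.709×10⁻⁸ m.
That is 77.1 nm, in the ultraviolet range.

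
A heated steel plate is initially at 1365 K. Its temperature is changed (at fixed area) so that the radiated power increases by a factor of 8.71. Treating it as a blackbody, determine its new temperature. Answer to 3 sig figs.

T₂ ≈ 2.34×10³ K

P ∝ T⁴, so T₂/T₁ = (P₂/P₁)^(1/4) = (8.71)^(1/4) = 1.71793.
T₂ = 1365 × 1.71793 = 2.34×10³ K.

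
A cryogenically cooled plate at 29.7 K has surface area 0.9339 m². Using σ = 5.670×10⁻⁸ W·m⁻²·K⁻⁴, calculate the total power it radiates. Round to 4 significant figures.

P ≈ 0.04120 W

Area A = 0.9339 m².
P = σAT⁴ = 5.670×10⁻⁸ × 0.9339 × (29.7)⁴ = 0.04120 W.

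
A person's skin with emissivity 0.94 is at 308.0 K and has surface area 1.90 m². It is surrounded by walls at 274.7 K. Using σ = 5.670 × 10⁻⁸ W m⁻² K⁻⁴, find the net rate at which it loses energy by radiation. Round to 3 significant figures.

Area A = 1.90 m².
Net radiated power P_net = εσA(T⁴ − T₀⁴) = 0.94×5.670×10⁻⁸×1.90×(308.0⁴ − 274.7⁴).
T⁴ − T₀⁴ = 8.99918×10⁹ − 5.69423×10⁹ = 3.30495×10⁹ K⁴, so P_net = 335 W.

Net loss ≈ 335 W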